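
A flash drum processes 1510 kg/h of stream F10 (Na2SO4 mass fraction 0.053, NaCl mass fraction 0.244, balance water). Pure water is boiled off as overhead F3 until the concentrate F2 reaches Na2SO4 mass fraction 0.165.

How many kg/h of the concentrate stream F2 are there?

485 kg/h

Na2SO4 is conserved: 1510×0.053 = 80.03 kg/h all reports to the concentrate.
Concentrate = 80.03/(target fraction) = 485.03 kg/h.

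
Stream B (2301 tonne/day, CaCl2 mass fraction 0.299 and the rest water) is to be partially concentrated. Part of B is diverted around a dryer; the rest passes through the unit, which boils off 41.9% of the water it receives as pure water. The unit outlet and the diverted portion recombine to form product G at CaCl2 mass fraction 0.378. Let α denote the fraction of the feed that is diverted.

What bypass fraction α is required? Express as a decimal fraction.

0.288

All 2301×0.299 = 688 tonne/day of CaCl2 reaches G, so G = 688/0.378 = 1820.1 tonne/day and vapour = 480.9 tonne/day.
The evaporator receives (1−α)·2301 of feed at 0.701 water and removes 0.419 of that water:
0.419×0.701×(1−α)×2301 = 480.9
(1−α) = 480.9/675.85 = 0.7115;  α = 0.2885.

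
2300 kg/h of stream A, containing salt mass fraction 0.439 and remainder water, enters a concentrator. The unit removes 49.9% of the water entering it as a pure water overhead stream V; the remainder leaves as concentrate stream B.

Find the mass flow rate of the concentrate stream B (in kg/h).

1656 kg/h

water entering = 2300×0.561 = 1290.3 kg/h; overhead removed = 0.499×1290.3 = 643.86 kg/h.
Concentrate = 2300 − 643.86 = 1656.1 kg/h.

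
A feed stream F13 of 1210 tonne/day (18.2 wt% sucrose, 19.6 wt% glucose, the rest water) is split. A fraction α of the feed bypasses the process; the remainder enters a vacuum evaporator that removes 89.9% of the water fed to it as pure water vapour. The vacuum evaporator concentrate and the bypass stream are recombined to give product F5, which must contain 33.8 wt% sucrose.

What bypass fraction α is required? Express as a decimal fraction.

0.175

All 1210×0.182 = 220.22 tonne/day of sucrose reaches F5, so F5 = 220.22/0.338 = 651.54 tonne/day and vapour = 558.46 tonne/day.
The evaporator receives (1−α)·1210 of feed at 0.622 water and removes 0.899 of that water:
0.899×0.622×(1−α)×1210 = 558.46
(1−α) = 558.46/676.61 = 0.8254;  α = 0.1746.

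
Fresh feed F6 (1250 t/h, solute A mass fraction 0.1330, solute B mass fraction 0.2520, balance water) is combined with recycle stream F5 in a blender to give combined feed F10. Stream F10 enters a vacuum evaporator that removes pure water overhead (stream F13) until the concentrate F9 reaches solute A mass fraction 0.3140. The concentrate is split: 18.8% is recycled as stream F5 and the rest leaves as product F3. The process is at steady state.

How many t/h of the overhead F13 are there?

720.5 t/h

Overall solute A balance (none leaves overhead): solute A in fresh feed = solute A in product, i.e. 1250×0.133 = (1−0.188)·F9·0.314.
F9 = 166.25/(0.314×0.812) = 652.04 t/h.
Recycle F5 = 0.188×652.04 = 122.58 t/h.
Combined feed F10 = 1250 + 122.58 = 1372.6 t/h.
Overhead F13 = F10 − F9 = 1372.6 − 652.04 = 720.54 t/h.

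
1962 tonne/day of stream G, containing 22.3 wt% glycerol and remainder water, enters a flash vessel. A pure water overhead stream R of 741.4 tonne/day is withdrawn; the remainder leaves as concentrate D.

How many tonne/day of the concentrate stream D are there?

Concentrate = 1962 − 741.4 = 1220.6 tonne/day.

1221 tonne/day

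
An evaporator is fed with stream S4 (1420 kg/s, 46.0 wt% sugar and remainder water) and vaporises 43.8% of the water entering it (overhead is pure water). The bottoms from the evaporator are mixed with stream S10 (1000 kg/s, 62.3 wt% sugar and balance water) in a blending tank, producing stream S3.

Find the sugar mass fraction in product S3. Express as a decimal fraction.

Vapour removed = 0.438×0.540×1420 = 335.86 kg/s; concentrate = 1084.1 kg/s.
sugar reaching the mixer = 653.2 (from concentrate) + 1000×0.623 = 1276.2 kg/s.
Product flow = 1084.1 + 1000 = 2084.1 kg/s; sugar fraction = 0.612.

0.612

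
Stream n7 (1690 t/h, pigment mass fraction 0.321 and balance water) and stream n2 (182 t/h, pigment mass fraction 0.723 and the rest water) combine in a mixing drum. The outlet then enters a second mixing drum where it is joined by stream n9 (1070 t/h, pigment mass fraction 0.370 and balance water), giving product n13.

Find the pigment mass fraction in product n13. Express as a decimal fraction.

Overall, product flow = 2942 t/h.
pigment in = 1690×0.321 + 182×0.723 + 1070×0.370 = 1070 t/h.
pigment fraction in n13 = 0.364.

0.364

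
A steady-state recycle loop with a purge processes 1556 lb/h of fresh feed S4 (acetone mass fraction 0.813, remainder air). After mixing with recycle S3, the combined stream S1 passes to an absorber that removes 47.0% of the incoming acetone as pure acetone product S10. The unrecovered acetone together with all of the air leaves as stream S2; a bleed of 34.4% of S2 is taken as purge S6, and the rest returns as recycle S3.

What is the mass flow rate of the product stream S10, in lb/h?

acetone in S1: m_A = 1556×0.813 + (1−0.344)·(1−0.470)·m_A, so m_A = 1265/0.6523 = 1939.3 lb/h.
Product S10 = 0.470×1939.3 = 911.46 lb/h.

911.5 lb/h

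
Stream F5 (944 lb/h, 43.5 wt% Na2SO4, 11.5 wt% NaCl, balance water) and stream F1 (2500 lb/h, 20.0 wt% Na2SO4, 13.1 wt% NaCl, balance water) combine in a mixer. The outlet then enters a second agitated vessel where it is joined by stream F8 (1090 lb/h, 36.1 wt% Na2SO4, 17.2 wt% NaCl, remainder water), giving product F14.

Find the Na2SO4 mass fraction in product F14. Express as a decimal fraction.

0.2876

Overall, product flow = 4534 lb/h.
Na2SO4 in = 944×0.435 + 2500×0.200 + 1090×0.361 = 1304.1 lb/h.
Na2SO4 fraction in F14 = 0.2876.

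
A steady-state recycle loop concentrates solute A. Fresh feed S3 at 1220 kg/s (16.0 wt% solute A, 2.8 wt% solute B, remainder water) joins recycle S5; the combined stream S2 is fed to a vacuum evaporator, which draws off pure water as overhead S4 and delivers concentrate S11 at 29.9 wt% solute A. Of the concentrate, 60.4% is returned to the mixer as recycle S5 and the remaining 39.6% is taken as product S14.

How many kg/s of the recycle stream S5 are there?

Overall solute A balance (none leaves overhead): solute A in fresh feed = solute A in product, i.e. 1220×0.160 = (1−0.604)·S11·0.299.
S11 = 195.2/(0.299×0.396) = 1648.6 kg/s.
Recycle S5 = 0.604×1648.6 = 995.75 kg/s.

995.8 kg/s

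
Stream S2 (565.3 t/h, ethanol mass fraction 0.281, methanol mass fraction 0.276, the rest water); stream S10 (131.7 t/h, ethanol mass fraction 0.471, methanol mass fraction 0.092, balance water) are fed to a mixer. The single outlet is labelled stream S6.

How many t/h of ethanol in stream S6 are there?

ethanol out = ethanol in = 565.3×0.281 + 131.7×0.471 = 220.88 t/h.

220.9 t/h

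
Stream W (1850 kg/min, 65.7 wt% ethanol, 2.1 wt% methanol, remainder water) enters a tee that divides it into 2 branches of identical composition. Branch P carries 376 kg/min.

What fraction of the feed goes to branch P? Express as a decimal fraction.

Fraction to P = 376/1850 = 0.2032.

0.203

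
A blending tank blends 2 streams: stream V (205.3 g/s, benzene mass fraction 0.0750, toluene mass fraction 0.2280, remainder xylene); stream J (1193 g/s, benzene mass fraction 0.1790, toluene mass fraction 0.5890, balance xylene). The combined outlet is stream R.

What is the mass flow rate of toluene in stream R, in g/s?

toluene out = toluene in = 205.3×0.228 + 1193×0.589 = 749.49 g/s.

749.5 g/s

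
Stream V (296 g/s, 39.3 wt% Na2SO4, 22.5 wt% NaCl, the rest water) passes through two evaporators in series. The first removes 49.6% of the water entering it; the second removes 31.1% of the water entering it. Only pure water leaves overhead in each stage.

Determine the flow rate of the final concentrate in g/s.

222.2 g/s

water in feed = 296×0.382 = 113.07 g/s.
After stage 1: water left = (1−0.496)×113.07 = 56.988; stream total = 239.92 g/s.
After stage 2: water left = (1−0.311)×56.988 = 39.265; final concentrate = 222.19 g/s.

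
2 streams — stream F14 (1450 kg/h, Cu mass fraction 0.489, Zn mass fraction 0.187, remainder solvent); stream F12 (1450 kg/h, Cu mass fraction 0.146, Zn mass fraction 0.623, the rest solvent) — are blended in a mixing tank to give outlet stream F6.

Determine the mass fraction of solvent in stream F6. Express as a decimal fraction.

0.278

Total flow out = 1450 + 1450 = 2900 kg/h.
solvent in = 1450×0.324 + 1450×0.231 = 804.75 kg/h.
solvent mass fraction in F6 = 804.75/2900 = 0.278.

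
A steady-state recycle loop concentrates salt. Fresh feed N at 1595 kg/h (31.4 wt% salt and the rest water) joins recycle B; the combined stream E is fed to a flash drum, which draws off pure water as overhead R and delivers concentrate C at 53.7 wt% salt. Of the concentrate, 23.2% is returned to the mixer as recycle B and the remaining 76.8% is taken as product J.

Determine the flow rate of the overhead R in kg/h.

Overall salt balance (none leaves overhead): salt in fresh feed = salt in product, i.e. 1595×0.314 = (1−0.232)·C·0.537.
C = 500.83/(0.537×0.768) = 1214.4 kg/h.
Recycle B = 0.232×1214.4 = 281.74 kg/h.
Combined feed E = 1595 + 281.74 = 1876.7 kg/h.
Overhead R = E − C = 1876.7 − 1214.4 = 662.36 kg/h.

662.4 kg/h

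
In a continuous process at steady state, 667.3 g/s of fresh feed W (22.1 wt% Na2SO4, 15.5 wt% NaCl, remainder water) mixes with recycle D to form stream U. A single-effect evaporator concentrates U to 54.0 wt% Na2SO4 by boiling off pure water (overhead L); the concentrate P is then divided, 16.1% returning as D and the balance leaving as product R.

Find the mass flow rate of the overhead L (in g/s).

394.2 g/s

Overall Na2SO4 balance (none leaves overhead): Na2SO4 in fresh feed = Na2SO4 in product, i.e. 667.3×0.221 = (1−0.161)·P·0.540.
P = 147.47/(0.540×0.839) = 325.51 g/s.
Recycle D = 0.161×325.51 = 52.406 g/s.
Combined feed U = 667.3 + 52.406 = 719.71 g/s.
Overhead L = U − P = 719.71 − 325.51 = 394.2 g/s.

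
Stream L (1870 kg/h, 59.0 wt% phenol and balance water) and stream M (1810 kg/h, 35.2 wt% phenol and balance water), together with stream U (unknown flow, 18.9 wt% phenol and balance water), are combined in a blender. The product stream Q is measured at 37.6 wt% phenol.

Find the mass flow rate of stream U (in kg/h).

1908 kg/h

Let U be the unknown flow. Total out = 3680 + U.
phenol balance: 1740.4 + 0.189·U = 0.376·(3680 + U)
(0.189 − 0.376)·U = 0.376×3680 − 1740.4 = -356.74
U = -356.74 / -0.187 = 1907.7 kg/h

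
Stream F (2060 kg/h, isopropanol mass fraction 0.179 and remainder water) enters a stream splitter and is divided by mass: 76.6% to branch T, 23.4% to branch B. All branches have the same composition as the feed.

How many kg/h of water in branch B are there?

Branch B total = 0.234×2060 = 482.04 kg/h.
water in B = 0.821×482.04 = 395.75 kg/h.

395.8 kg/h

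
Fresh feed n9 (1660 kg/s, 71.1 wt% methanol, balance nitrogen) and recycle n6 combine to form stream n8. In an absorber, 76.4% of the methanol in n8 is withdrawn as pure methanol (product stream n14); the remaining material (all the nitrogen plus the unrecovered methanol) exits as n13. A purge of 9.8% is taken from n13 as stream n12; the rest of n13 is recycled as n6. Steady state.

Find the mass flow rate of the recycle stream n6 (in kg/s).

nitrogen enters only via n9 and leaves only via the purge: 1660×0.289 = 0.098×(nitrogen in n13), and the absorber passes all nitrogen, so nitrogen in n8 = nitrogen in n13 = 4895.3 kg/s.
methanol in n8: m_A = 1660×0.711 + (1−0.098)·(1−0.764)·m_A, so m_A = 1180.3/0.7871 = 1499.5 kg/s.
n13 = (1−0.764)×1499.5 + 4895.3 = 5249.2 kg/s.
Recycle n6 = (1−0.098)×5249.2 = 4734.8 kg/s.

4735 kg/s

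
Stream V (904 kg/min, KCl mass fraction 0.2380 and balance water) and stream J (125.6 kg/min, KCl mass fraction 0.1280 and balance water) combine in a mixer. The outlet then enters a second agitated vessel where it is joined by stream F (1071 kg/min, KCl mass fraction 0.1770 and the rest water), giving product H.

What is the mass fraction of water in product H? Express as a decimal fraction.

0.7997

Overall, product flow = 2100.6 kg/min.
water in = 904×0.762 + 125.6×0.872 + 1071×0.823 = 1679.8 kg/min.
water fraction in H = 0.7997.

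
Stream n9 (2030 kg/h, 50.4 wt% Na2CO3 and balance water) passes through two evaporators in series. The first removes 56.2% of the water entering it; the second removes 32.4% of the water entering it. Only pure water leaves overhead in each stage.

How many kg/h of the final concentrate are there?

1321 kg/h

water in feed = 2030×0.496 = 1006.9 kg/h.
After stage 1: water left = (1−0.562)×1006.9 = 441.01; stream total = 1464.1 kg/h.
After stage 2: water left = (1−0.324)×441.01 = 298.13; final concentrate = 1321.2 kg/h.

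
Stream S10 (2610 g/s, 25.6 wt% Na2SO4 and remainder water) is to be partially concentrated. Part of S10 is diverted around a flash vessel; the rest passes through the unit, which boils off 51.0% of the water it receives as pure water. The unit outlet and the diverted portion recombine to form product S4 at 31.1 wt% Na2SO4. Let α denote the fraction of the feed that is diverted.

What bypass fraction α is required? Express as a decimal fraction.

0.534

All 2610×0.256 = 668.16 g/s of Na2SO4 reaches S4, so S4 = 668.16/0.311 = 2148.4 g/s and vapour = 461.58 g/s.
The evaporator receives (1−α)·2610 of feed at 0.744 water and removes 0.510 of that water:
0.510×0.744×(1−α)×2610 = 461.58
(1−α) = 461.58/990.34 = 0.4661;  α = 0.5339.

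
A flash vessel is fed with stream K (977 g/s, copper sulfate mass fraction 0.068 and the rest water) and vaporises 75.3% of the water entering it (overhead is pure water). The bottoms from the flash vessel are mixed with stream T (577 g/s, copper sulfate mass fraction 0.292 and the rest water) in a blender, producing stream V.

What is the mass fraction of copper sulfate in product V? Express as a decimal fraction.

0.271

Vapour removed = 0.753×0.932×977 = 685.65 g/s; concentrate = 291.35 g/s.
copper sulfate reaching the mixer = 66.436 (from concentrate) + 577×0.292 = 234.92 g/s.
Product flow = 291.35 + 577 = 868.35 g/s; copper sulfate fraction = 0.271.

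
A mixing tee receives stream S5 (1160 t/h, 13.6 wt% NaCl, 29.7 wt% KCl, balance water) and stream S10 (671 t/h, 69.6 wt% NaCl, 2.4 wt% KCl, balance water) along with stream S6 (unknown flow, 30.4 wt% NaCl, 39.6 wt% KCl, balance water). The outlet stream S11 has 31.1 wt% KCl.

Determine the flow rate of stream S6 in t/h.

2457 t/h

Let S6 be the unknown flow. Total out = 1831 + S6.
KCl balance: 360.62 + 0.396·S6 = 0.311·(1831 + S6)
(0.396 − 0.311)·S6 = 0.311×1831 − 360.62 = 208.82
S6 = 208.82 / 0.085 = 2456.7 t/h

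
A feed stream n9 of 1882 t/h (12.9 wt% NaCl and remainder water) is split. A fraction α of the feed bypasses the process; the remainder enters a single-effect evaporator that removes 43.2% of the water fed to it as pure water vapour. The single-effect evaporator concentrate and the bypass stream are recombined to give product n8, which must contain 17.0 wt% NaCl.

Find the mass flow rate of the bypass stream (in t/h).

All 1882×0.129 = 242.78 t/h of NaCl reaches n8, so n8 = 242.78/0.170 = 1428.1 t/h and vapour = 453.89 t/h.
The evaporator receives (1−α)·1882 of feed at 0.871 water and removes 0.432 of that water:
0.432×0.871×(1−α)×1882 = 453.89
(1−α) = 453.89/708.14 = 0.6410;  α = 0.3590.
Bypass flow = 0.3590×1882 = 675.71 t/h.

675.7 t/h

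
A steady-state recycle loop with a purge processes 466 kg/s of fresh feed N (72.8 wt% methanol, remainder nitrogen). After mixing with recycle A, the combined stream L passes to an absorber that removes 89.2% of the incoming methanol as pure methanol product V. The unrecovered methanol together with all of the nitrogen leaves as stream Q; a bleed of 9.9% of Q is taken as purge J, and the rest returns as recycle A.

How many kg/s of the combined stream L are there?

1656 kg/s

nitrogen enters only via N and leaves only via the purge: 466×0.272 = 0.099×(nitrogen in Q), and the absorber passes all nitrogen, so nitrogen in L = nitrogen in Q = 1280.3 kg/s.
methanol in L: m_A = 466×0.728 + (1−0.099)·(1−0.892)·m_A, so m_A = 339.25/0.9027 = 375.82 kg/s.
L = 375.82 + 1280.3 = 1656.1 kg/s.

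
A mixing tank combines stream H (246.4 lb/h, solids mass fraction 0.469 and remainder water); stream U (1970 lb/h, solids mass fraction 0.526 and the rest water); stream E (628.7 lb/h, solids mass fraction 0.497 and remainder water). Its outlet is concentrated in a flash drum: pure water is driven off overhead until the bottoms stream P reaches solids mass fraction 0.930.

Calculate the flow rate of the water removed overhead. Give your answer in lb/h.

solids entering = 246.4×0.469 + 1970×0.526 + 628.7×0.497 = 1464.2 lb/h.
All solids reports to P, so P = 1464.2/0.930 = 1574.5 lb/h.
Total feed = 2845.1 lb/h; overhead = 2845.1 − 1574.5 = 1270.6 lb/h.

1271 lb/h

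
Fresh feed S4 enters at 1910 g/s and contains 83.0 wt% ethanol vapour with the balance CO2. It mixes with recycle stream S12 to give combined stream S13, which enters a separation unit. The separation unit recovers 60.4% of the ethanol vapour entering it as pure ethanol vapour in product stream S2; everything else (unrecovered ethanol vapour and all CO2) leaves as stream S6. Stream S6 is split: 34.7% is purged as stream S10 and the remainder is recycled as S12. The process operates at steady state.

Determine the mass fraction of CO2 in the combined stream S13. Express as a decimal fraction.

CO2 enters only via S4 and leaves only via the purge: 1910×0.170 = 0.347×(CO2 in S6), and the separation unit passes all CO2, so CO2 in S13 = CO2 in S6 = 935.73 g/s.
ethanol vapour in S13: m_A = 1910×0.830 + (1−0.347)·(1−0.604)·m_A, so m_A = 1585.3/0.7414 = 2138.2 g/s.
S13 = 2138.2 + 935.73 = 3074 g/s.
CO2 fraction in S13 = 935.73/3074 = 0.304.

0.304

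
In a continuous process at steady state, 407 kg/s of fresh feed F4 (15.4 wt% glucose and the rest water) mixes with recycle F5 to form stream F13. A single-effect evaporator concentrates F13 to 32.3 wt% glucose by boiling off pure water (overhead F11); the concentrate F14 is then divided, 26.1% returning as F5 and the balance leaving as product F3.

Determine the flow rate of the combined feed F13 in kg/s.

Overall glucose balance (none leaves overhead): glucose in fresh feed = glucose in product, i.e. 407×0.154 = (1−0.261)·F14·0.323.
F14 = 62.678/(0.323×0.739) = 262.58 kg/s.
Recycle F5 = 0.261×262.58 = 68.534 kg/s.
Combined feed F13 = 407 + 68.534 = 475.53 kg/s.

475.5 kg/s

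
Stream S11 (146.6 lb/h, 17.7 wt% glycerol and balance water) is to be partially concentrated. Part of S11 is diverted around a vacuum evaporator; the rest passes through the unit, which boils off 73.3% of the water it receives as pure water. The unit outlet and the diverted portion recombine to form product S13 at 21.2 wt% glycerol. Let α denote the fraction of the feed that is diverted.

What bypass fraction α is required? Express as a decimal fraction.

0.726

All 146.6×0.177 = 25.948 lb/h of glycerol reaches S13, so S13 = 25.948/0.212 = 122.4 lb/h and vapour = 24.203 lb/h.
The evaporator receives (1−α)·146.6 of feed at 0.823 water and removes 0.733 of that water:
0.733×0.823×(1−α)×146.6 = 24.203
(1−α) = 24.203/88.438 = 0.2737;  α = 0.7263.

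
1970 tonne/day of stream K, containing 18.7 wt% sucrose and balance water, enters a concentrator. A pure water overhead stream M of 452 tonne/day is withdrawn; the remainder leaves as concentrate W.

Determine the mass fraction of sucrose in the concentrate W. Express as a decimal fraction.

0.243

sucrose is not removed: 1970×0.187 = 368.39 tonne/day of sucrose enters W.
Concentrate = 1970 − 452 = 1518 tonne/day.
Mass fraction = 368.39/1518 = 0.243.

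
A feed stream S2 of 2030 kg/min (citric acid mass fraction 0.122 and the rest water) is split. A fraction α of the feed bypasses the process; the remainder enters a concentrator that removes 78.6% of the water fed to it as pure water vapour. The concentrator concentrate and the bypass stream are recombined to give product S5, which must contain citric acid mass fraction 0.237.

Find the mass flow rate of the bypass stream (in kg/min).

602.7 kg/min

All 2030×0.122 = 247.66 kg/min of citric acid reaches S5, so S5 = 247.66/0.237 = 1045 kg/min and vapour = 985.02 kg/min.
The evaporator receives (1−α)·2030 of feed at 0.878 water and removes 0.786 of that water:
0.786×0.878×(1−α)×2030 = 985.02
(1−α) = 985.02/1400.9 = 0.7031;  α = 0.2969.
Bypass flow = 0.2969×2030 = 602.66 kg/min.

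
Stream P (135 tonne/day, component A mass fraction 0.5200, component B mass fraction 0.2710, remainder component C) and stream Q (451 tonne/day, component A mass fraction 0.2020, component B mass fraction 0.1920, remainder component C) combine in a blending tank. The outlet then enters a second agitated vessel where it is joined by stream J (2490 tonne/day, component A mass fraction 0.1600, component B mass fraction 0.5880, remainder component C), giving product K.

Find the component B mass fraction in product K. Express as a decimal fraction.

0.5160

Overall, product flow = 3076 tonne/day.
component B in = 135×0.271 + 451×0.192 + 2490×0.588 = 1587.3 tonne/day.
component B fraction in K = 0.5160.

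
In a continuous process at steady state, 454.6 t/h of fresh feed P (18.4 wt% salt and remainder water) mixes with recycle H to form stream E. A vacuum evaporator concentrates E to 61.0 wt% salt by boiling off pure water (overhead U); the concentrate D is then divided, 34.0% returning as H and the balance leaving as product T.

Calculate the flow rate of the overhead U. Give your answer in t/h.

Overall salt balance (none leaves overhead): salt in fresh feed = salt in product, i.e. 454.6×0.184 = (1−0.340)·D·0.610.
D = 83.646/(0.610×0.660) = 207.77 t/h.
Recycle H = 0.340×207.77 = 70.64 t/h.
Combined feed E = 454.6 + 70.64 = 525.24 t/h.
Overhead U = E − D = 525.24 − 207.77 = 317.47 t/h.

317.5 t/h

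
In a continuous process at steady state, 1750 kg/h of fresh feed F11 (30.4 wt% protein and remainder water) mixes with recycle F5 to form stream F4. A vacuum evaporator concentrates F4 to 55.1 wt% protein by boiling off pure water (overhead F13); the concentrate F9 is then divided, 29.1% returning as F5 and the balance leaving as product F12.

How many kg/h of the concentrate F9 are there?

Overall protein balance (none leaves overhead): protein in fresh feed = protein in product, i.e. 1750×0.304 = (1−0.291)·F9·0.551.
F9 = 532/(0.551×0.709) = 1361.8 kg/h.

1362 kg/h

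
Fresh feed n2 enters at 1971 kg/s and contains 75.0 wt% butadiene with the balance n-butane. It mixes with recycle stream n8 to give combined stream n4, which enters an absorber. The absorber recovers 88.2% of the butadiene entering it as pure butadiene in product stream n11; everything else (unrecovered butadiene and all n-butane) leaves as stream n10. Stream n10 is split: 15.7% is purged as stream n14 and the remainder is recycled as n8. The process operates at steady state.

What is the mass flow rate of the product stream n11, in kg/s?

1448 kg/s

butadiene in n4: m_A = 1971×0.750 + (1−0.157)·(1−0.882)·m_A, so m_A = 1478.2/0.9005 = 1641.5 kg/s.
Product n11 = 0.882×1641.5 = 1447.8 kg/s.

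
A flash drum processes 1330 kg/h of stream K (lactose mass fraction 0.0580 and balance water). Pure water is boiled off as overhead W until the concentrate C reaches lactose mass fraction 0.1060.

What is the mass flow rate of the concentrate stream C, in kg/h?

727.7 kg/h

lactose is conserved: 1330×0.058 = 77.14 kg/h all reports to the concentrate.
Concentrate = 77.14/(target fraction) = 727.74 kg/h.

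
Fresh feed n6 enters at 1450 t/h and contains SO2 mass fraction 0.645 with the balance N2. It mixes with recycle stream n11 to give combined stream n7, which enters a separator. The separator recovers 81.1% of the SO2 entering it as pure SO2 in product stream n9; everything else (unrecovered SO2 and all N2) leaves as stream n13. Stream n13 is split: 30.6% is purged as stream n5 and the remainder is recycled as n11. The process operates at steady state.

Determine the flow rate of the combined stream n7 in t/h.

2759 t/h

N2 enters only via n6 and leaves only via the purge: 1450×0.355 = 0.306×(N2 in n13), and the separator passes all N2, so N2 in n7 = N2 in n13 = 1682.2 t/h.
SO2 in n7: m_A = 1450×0.645 + (1−0.306)·(1−0.811)·m_A, so m_A = 935.25/0.8688 = 1076.4 t/h.
n7 = 1076.4 + 1682.2 = 2758.6 t/h.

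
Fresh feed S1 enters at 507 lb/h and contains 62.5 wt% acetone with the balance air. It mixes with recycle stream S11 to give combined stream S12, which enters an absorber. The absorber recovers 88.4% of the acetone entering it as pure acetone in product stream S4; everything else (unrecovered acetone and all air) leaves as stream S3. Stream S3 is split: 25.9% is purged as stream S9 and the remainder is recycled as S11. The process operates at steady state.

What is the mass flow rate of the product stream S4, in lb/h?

acetone in S12: m_A = 507×0.625 + (1−0.259)·(1−0.884)·m_A, so m_A = 316.88/0.9140 = 346.67 lb/h.
Product S4 = 0.884×346.67 = 306.46 lb/h.

306.5 lb/h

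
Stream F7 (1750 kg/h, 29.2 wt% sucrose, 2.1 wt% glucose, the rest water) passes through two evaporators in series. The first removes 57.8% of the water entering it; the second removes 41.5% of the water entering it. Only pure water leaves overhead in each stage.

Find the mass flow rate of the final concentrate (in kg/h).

844.5 kg/h

water in feed = 1750×0.687 = 1202.2 kg/h.
After stage 1: water left = (1−0.578)×1202.2 = 507.35; stream total = 1055.1 kg/h.
After stage 2: water left = (1−0.415)×507.35 = 296.8; final concentrate = 844.55 kg/h.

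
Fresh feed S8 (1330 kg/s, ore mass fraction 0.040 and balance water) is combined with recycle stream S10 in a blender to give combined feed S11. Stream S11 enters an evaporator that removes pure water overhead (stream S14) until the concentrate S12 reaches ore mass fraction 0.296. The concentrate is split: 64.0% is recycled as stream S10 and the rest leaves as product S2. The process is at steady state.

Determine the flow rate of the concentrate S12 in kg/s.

499.2 kg/s

Overall ore balance (none leaves overhead): ore in fresh feed = ore in product, i.e. 1330×0.040 = (1−0.640)·S12·0.296.
S12 = 53.2/(0.296×0.360) = 499.25 kg/s.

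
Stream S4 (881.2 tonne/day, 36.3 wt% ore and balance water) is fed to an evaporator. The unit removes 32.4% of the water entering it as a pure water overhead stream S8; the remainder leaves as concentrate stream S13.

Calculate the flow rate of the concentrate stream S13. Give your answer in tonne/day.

water entering = 881.2×0.637 = 561.32 tonne/day; overhead removed = 0.324×561.32 = 181.87 tonne/day.
Concentrate = 881.2 − 181.87 = 699.33 tonne/day.

699.3 tonne/day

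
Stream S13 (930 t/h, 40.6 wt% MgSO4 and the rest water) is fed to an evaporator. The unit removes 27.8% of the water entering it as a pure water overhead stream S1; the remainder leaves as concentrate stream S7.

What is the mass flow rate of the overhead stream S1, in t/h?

153.6 t/h

water entering = 930×0.594 = 552.42 t/h; overhead removed = 0.278×552.42 = 153.57 t/h.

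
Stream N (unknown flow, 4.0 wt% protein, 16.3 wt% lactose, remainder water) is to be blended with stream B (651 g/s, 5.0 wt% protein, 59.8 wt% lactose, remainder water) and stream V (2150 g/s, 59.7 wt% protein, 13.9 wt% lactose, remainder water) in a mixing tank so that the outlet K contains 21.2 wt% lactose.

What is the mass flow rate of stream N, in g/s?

Let N be the unknown flow. Total out = 2801 + N.
lactose balance: 688.15 + 0.163·N = 0.212·(2801 + N)
(0.163 − 0.212)·N = 0.212×2801 − 688.15 = -94.336
N = -94.336 / -0.049 = 1925.2 g/s

1925 g/s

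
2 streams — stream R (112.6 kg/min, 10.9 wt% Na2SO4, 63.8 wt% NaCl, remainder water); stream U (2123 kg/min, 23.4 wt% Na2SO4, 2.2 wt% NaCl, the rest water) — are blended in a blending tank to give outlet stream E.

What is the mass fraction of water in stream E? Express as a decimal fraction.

0.719

Total flow out = 112.6 + 2123 = 2235.6 kg/min.
water in = 112.6×0.253 + 2123×0.744 = 1608 kg/min.
water mass fraction in E = 1608/2235.6 = 0.719.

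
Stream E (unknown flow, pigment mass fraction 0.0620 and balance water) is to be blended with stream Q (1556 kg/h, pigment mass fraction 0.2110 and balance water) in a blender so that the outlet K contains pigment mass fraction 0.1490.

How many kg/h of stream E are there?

1109 kg/h

Let E be the unknown flow. Total out = 1556 + E.
pigment balance: 328.32 + 0.062·E = 0.149·(1556 + E)
(0.062 − 0.149)·E = 0.149×1556 − 328.32 = -96.472
E = -96.472 / -0.087 = 1108.9 kg/h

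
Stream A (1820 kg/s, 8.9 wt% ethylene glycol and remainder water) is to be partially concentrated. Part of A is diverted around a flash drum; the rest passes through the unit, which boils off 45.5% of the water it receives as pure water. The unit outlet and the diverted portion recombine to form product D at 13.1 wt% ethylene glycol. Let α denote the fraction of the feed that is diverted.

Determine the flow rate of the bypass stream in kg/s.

412.3 kg/s

All 1820×0.089 = 161.98 kg/s of ethylene glycol reaches D, so D = 161.98/0.131 = 1236.5 kg/s and vapour = 583.51 kg/s.
The evaporator receives (1−α)·1820 of feed at 0.911 water and removes 0.455 of that water:
0.455×0.911×(1−α)×1820 = 583.51
(1−α) = 583.51/754.4 = 0.7735;  α = 0.2265.
Bypass flow = 0.2265×1820 = 412.27 kg/s.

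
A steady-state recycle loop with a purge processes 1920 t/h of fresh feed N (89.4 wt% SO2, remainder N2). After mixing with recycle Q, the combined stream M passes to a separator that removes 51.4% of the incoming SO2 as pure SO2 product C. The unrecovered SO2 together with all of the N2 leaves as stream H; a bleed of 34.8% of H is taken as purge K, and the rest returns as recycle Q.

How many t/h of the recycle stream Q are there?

N2 enters only via N and leaves only via the purge: 1920×0.106 = 0.348×(N2 in H), and the separator passes all N2, so N2 in M = N2 in H = 584.83 t/h.
SO2 in M: m_A = 1920×0.894 + (1−0.348)·(1−0.514)·m_A, so m_A = 1716.5/0.6831 = 2512.7 t/h.
H = (1−0.514)×2512.7 + 584.83 = 1806 t/h.
Recycle Q = (1−0.348)×1806 = 1177.5 t/h.

1178 t/h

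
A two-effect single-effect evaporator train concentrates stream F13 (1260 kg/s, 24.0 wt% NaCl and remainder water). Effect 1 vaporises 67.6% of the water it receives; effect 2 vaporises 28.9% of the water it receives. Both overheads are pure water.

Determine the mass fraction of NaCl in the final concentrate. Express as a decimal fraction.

water in feed = 1260×0.760 = 957.6 kg/s.
After stage 1: water left = (1−0.676)×957.6 = 310.26; stream total = 612.66 kg/s.
After stage 2: water left = (1−0.289)×310.26 = 220.6; final concentrate = 523 kg/s.
NaCl fraction = 302.4/523 = 0.5782.

0.5782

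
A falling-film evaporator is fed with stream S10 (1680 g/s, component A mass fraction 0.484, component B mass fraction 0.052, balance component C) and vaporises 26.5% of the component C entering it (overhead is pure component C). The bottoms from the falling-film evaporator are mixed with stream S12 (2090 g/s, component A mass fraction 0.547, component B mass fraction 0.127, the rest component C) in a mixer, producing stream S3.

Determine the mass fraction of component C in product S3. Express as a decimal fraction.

Vapour removed = 0.265×0.464×1680 = 206.57 g/s; concentrate = 1473.4 g/s.
component C reaching the mixer = 572.95 (from concentrate) + 2090×0.326 = 1254.3 g/s.
Product flow = 1473.4 + 2090 = 3563.4 g/s; component C fraction = 0.352.

0.352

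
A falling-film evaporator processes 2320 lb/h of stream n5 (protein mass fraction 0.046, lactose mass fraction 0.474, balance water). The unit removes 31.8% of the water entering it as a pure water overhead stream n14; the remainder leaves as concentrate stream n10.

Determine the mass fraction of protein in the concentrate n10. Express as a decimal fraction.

0.054

protein is not removed: 2320×0.046 = 106.72 lb/h of protein enters n10.
water entering = 2320×0.480 = 1113.6 lb/h; overhead removed = 0.318×1113.6 = 354.12 lb/h.
Concentrate = 2320 − 354.12 = 1965.9 lb/h.
Mass fraction = 106.72/1965.9 = 0.054.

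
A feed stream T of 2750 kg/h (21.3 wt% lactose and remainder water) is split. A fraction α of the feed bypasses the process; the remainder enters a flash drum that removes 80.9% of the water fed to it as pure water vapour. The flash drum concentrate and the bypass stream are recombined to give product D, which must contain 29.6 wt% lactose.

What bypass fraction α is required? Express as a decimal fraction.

All 2750×0.213 = 585.75 kg/h of lactose reaches D, so D = 585.75/0.296 = 1978.9 kg/h and vapour = 771.11 kg/h.
The evaporator receives (1−α)·2750 of feed at 0.787 water and removes 0.809 of that water:
0.809×0.787×(1−α)×2750 = 771.11
(1−α) = 771.11/1750.9 = 0.4404;  α = 0.5596.

0.560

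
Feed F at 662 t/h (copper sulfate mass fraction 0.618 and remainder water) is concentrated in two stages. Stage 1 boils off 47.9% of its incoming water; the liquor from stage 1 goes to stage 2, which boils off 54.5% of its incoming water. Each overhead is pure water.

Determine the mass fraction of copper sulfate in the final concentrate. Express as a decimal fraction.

0.872

water in feed = 662×0.382 = 252.88 t/h.
After stage 1: water left = (1−0.479)×252.88 = 131.75; stream total = 540.87 t/h.
After stage 2: water left = (1−0.545)×131.75 = 59.947; final concentrate = 469.06 t/h.
copper sulfate fraction = 409.12/469.06 = 0.872.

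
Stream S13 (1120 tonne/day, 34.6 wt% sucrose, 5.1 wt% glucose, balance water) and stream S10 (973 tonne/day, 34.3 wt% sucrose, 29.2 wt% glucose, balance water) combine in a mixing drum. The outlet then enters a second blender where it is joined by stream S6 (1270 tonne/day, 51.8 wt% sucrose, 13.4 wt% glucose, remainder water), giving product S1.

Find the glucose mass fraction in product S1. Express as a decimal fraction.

Overall, product flow = 3363 tonne/day.
glucose in = 1120×0.051 + 973×0.292 + 1270×0.134 = 511.42 tonne/day.
glucose fraction in S1 = 0.1521.

0.1521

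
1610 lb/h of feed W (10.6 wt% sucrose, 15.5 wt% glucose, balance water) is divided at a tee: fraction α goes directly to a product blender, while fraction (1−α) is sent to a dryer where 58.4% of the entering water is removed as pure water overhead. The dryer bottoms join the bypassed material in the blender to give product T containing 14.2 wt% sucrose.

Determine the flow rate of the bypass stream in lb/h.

All 1610×0.106 = 170.66 lb/h of sucrose reaches T, so T = 170.66/0.142 = 1201.8 lb/h and vapour = 408.17 lb/h.
The evaporator receives (1−α)·1610 of feed at 0.739 water and removes 0.584 of that water:
0.584×0.739×(1−α)×1610 = 408.17
(1−α) = 408.17/694.84 = 0.5874;  α = 0.4126.
Bypass flow = 0.4126×1610 = 664.24 lb/h.

664.2 lb/h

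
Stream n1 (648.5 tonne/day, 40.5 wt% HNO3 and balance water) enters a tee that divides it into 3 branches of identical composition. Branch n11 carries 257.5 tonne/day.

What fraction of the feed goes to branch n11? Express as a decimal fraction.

Fraction to n11 = 257.5/648.5 = 0.3971.

0.397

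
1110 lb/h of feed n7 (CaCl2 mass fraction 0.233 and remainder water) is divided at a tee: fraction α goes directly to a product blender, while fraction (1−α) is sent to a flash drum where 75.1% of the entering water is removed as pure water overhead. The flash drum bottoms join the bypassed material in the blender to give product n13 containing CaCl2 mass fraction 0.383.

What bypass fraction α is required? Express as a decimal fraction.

0.320

All 1110×0.233 = 258.63 lb/h of CaCl2 reaches n13, so n13 = 258.63/0.383 = 675.27 lb/h and vapour = 434.73 lb/h.
The evaporator receives (1−α)·1110 of feed at 0.767 water and removes 0.751 of that water:
0.751×0.767×(1−α)×1110 = 434.73
(1−α) = 434.73/639.38 = 0.6799;  α = 0.3201.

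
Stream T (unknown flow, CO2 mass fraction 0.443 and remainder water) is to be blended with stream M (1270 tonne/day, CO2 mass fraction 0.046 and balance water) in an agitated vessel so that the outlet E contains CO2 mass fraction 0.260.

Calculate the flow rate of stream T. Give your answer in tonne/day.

1485 tonne/day

Let T be the unknown flow. Total out = 1270 + T.
CO2 balance: 58.42 + 0.443·T = 0.260·(1270 + T)
(0.443 − 0.260)·T = 0.260×1270 − 58.42 = 271.78
T = 271.78 / 0.183 = 1485.1 tonne/day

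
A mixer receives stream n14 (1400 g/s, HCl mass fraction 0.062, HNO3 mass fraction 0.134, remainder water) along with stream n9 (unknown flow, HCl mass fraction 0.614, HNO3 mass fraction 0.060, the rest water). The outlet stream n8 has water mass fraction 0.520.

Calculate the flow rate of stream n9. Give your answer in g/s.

2049 g/s

Let n9 be the unknown flow. Total out = 1400 + n9.
water balance: 1125.6 + 0.326·n9 = 0.520·(1400 + n9)
(0.326 − 0.520)·n9 = 0.520×1400 − 1125.6 = -397.6
n9 = -397.6 / -0.194 = 2049.5 g/s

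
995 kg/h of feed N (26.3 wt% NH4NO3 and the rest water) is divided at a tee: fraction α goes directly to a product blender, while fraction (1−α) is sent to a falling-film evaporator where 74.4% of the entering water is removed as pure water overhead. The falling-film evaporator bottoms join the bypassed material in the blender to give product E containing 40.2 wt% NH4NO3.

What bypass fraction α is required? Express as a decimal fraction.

All 995×0.263 = 261.69 kg/h of NH4NO3 reaches E, so E = 261.69/0.402 = 650.96 kg/h and vapour = 344.04 kg/h.
The evaporator receives (1−α)·995 of feed at 0.737 water and removes 0.744 of that water:
0.744×0.737×(1−α)×995 = 344.04
(1−α) = 344.04/545.59 = 0.6306;  α = 0.3694.

0.369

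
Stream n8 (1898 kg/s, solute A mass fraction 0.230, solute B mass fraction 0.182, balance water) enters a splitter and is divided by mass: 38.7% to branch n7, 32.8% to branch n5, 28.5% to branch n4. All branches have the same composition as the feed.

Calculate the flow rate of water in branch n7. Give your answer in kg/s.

431.9 kg/s

Branch n7 total = 0.387×1898 = 734.53 kg/s.
water in n7 = 0.588×734.53 = 431.9 kg/s.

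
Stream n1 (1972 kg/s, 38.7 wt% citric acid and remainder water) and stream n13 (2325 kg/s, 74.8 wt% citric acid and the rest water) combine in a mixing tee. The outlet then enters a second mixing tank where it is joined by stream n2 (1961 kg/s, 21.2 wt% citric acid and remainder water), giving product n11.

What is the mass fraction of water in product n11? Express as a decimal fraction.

Overall, product flow = 6258 kg/s.
water in = 1972×0.613 + 2325×0.252 + 1961×0.788 = 3340 kg/s.
water fraction in n11 = 0.5337.

0.5337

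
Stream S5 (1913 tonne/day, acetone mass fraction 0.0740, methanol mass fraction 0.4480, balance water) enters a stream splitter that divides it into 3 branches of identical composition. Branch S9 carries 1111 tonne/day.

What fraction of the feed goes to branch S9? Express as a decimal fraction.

Fraction to S9 = 1111/1913 = 0.5808.

0.581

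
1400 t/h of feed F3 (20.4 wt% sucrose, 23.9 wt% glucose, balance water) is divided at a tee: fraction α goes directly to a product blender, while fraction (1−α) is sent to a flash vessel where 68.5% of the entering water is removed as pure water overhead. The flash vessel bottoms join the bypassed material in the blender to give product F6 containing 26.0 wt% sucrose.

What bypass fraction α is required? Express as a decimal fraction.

0.435

All 1400×0.204 = 285.6 t/h of sucrose reaches F6, so F6 = 285.6/0.260 = 1098.5 t/h and vapour = 301.54 t/h.
The evaporator receives (1−α)·1400 of feed at 0.557 water and removes 0.685 of that water:
0.685×0.557×(1−α)×1400 = 301.54
(1−α) = 301.54/534.16 = 0.5645;  α = 0.4355.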